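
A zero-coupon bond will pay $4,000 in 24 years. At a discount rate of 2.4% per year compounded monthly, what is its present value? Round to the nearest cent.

$2,249.86

Periodic rate = 2.4%/12 = 0.002; 288 periods.
P = 4,000/(1 + 0.002)^288 ≈ 4,000/1.777885553 ≈ 2,249.8636.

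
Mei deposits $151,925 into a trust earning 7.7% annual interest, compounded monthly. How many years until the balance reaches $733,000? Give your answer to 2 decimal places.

(1 + 0.00641667)^(12t) = 733,000/151,925 = 4.8247.
12t·ln(1 + 0.00641667) = ln(4.8247); 12t = 1.5738/0.00639617 ≈ 246.0471.
t ≈ 20.5039 years.

20.50 years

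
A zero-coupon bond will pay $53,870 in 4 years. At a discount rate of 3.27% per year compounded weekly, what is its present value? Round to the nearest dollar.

Growth factor = (1 + 0.0327/52)^208 ≈ 1.1396929576.
P = 53,870/1.1396929576 ≈ 47,267.1167.

$47,267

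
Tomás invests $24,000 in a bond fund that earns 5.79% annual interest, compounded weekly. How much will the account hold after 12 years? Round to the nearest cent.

Periodic rate = 5.79%/52 = 0.00111346; periods = 52·12 = 624.
A = 24,000·(1 + 0.0579/52)^624 ≈ 24,000·2.0025341838 ≈ 48,060.8204.

$48,060.82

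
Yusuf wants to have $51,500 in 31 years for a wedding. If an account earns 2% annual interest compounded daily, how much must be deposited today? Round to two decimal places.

$27,704.61

Periodic rate = 2%/365 = 0.0000547945; 11315 periods.
P = 51,500/(1 + 0.02/365)^11315 ≈ 51,500/1.858896467 ≈ 27,704.6091.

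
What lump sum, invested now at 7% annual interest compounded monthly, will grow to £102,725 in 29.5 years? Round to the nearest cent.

Growth factor = (1 + 0.07/12)^354 ≈ 7.83813092714.
P = 102,725/7.83813092714 ≈ 13,105.8030.

£13,105.80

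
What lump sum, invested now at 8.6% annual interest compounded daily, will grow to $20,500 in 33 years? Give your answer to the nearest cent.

Growth factor = (1 + 0.086/365)^12045 ≈ 17.075859019.
P = 20,500/17.075859019 ≈ 1,200.5253.

$1,200.53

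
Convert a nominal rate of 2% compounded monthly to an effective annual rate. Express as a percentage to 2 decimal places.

EAR = (1 + 2%/12)^12 − 1 = (1 + 0.00166667)^12 − 1.
(1 + 0.00166667)^12 ≈ 1.020184, so EAR ≈ 2.01844%.

2.02%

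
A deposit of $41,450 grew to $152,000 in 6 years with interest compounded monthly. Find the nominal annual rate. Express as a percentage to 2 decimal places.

21.85%

(1 + r/12)^72 = 152,000/41,450 = 3.66707.
1 + r/12 = 3.66707^(1/72) ≈ 1.018211, so r/12 ≈ 0.018211.
r ≈ 12·0.018211 = 21.85314%.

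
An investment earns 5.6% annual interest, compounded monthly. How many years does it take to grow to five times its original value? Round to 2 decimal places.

(1 + 0.00466667)^(12t) = 5.
12t = ln 5 / ln(1 + 0.00466667) ≈ 1.6094/0.00465581 ≈ 345.6836.
t ≈ 28.8070.

28.81 years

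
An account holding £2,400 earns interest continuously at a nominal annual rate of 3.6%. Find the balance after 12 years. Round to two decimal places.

A = P·e^(rt) = 2,400·e^(0.036·12) = 2,400·e^0.432.
e^0.432 ≈ 1.540335115, so A ≈ 3,696.8043.

£3,696.80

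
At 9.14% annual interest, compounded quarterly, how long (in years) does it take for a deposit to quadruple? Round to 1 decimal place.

(1 + 0.02285)^(4t) = 4.
4t = ln 4 / ln(1 + 0.02285) ≈ 1.3863/0.0225928 ≈ 61.3599.
t ≈ 15.3400.

15.3 years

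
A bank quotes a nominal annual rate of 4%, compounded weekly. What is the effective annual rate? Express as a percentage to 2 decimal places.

4.08%

EAR = (1 + 4%/52)^52 − 1 = (1 + 0.000769231)^52 − 1.
(1 + 0.000769231)^52 ≈ 1.040795, so EAR ≈ 4.07948%.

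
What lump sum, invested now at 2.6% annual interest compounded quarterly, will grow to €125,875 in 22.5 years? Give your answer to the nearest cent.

€70,258.58

Growth factor = (1 + 0.0065)^90 ≈ 1.79159619006.
P = 125,875/1.79159619006 ≈ 70,258.5776.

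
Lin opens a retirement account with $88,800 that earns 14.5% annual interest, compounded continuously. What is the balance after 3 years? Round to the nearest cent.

A = P·e^(rt) = 88,800·e^(0.145·3) = 88,800·e^0.435.
e^0.435 ≈ 1.54496305895, so A ≈ 137,192.7196.

$137,192.72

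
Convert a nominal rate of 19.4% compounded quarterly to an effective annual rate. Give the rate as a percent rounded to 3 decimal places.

EAR = (1 + 19.4%/4)^4 − 1 = (1 + 0.0485)^4 − 1.
(1 + 0.0485)^4 ≈ 1.208575, so EAR ≈ 20.85754%.

20.858%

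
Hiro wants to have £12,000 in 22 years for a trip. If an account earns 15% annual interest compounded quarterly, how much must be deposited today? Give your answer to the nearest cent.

Growth factor = (1 + 0.0375)^88 ≈ 25.524266696.
P = 12,000/25.524266696 ≈ 470.1408.

£470.14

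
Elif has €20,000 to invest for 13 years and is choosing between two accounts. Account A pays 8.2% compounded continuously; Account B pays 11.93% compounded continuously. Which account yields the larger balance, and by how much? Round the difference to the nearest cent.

Account A growth factor: e^(0.082·13) = e^1.066 ≈ 2.9037412739; balance ≈ 58,074.8255.
Account B growth factor: e^(0.1193·13) = e^1.5509 ≈ 4.7157124145; balance ≈ 94,314.2483.
Account B is larger by 36,239.4228.

Account B, by €36,239.42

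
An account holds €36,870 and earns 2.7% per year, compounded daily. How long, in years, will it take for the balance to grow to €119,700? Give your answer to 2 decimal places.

43.62 years

(1 + 0.0000739726)^(365t) = 119,700/36,870 = 3.2465.
365t·ln(1 + 0.0000739726) = ln(3.2465); 365t = 1.1776/7.39699e-05 ≈ 15919.8664.
t ≈ 43.6161 years.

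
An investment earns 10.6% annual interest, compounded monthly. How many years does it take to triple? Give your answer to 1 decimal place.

10.4 years

(1 + 0.00883333)^(12t) = 3.
12t = ln 3 / ln(1 + 0.00883333) ≈ 1.0986/0.00879455 ≈ 124.9197.
t ≈ 10.4100.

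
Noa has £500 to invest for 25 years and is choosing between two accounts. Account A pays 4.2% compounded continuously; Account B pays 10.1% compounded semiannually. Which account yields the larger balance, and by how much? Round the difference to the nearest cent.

Account B, by £4,443.00

Account A growth factor: e^(0.042·25) = e^1.05 ≈ 2.857651118; balance ≈ 1,428.8256.
Account B growth factor: (1 + 0.0505)^50 ≈ 11.74364291; balance ≈ 5,871.8215.
Account B is larger by 4,442.9959.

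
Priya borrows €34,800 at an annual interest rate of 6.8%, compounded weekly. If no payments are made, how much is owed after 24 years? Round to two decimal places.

Growth factor = (1 + 0.068/52)^1248 ≈ 5.10864321057.
A ≈ 34,800 × 5.10864321057 ≈ 177,780.7837.

€177,780.78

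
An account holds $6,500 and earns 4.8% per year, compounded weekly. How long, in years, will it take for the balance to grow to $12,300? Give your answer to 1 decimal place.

We need (1 + 0.000923077)^(52t) = 1.8923, so 52t = ln 1.8923 / ln 1.000923 ≈ 691.2657.
t ≈ 691.2657/52 = 13.2936 years.

13.3 years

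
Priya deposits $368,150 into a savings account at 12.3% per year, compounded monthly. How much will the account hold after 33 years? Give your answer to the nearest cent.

Growth factor = (1 + 0.01025)^396 ≈ 56.732015047614.
A ≈ 368,150 × 56.732015047614 ≈ 20,885,891.3398.

$20,885,891.34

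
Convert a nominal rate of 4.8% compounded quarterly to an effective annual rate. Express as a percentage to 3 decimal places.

EAR = (1 + 4.8%/4)^4 − 1 = (1 + 0.012)^4 − 1.
(1 + 0.012)^4 ≈ 1.048871, so EAR ≈ 4.88709%.

4.887%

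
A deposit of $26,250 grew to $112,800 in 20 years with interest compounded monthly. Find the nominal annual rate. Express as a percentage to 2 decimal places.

7.31%

The 240-period growth factor is 112,800/26,250 = 4.29714.
r/12 = 4.29714^(1/240) − 1 ≈ 0.00609328, so r ≈ 12·0.00609328 = 7.31194%.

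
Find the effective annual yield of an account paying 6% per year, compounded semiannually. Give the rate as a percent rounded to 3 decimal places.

6.090%

EAR = (1 + 6%/2)^2 − 1 = (1 + 0.03)^2 − 1.
(1 + 0.03)^2 ≈ 1.0609, so EAR ≈ 6.09000%.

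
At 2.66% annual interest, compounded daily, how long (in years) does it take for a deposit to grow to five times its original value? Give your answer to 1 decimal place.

60.5 years

(1 + 0.0000728767)^(365t) = 5.
365t = ln 5 / ln(1 + 0.0000728767) ≈ 1.6094/7.28741e-05 ≈ 22085.1971.
t ≈ 60.5074.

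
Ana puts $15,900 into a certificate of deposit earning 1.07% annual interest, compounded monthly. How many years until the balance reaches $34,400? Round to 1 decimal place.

(1 + 0.000891667)^(12t) = 34,400/15,900 = 2.1635.
12t·ln(1 + 0.000891667) = ln(2.1635); 12t = 0.77174/0.000891269 ≈ 865.8858.
t ≈ 72.1571 years.

72.2 years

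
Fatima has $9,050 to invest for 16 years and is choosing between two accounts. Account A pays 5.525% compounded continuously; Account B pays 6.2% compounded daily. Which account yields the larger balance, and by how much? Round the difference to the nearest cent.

Account A growth factor: e^(0.05525·16) = e^0.884 ≈ 2.4205626182; balance ≈ 21,906.0917.
Account B growth factor: (1 + 0.062/365)^5840 ≈ 2.6963951667; balance ≈ 24,402.3763.
Account B is larger by 2,496.2846.

Account B, by $2,496.28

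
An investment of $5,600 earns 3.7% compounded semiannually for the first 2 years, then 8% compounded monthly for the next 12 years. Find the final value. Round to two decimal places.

Phase 1: 5,600·(1 + 0.0185)^4 ≈ 6,026.0421.
Phase 2: 6,026.0421·(1 + 0.08/12)^144 ≈ 15,688.1331.

$15,688.13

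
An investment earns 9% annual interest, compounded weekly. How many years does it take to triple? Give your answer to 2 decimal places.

(1 + 0.00173077)^(52t) = 3.
52t = ln 3 / ln(1 + 0.00173077) ≈ 1.0986/0.00172927 ≈ 635.3029.
t ≈ 12.2174.

12.22 years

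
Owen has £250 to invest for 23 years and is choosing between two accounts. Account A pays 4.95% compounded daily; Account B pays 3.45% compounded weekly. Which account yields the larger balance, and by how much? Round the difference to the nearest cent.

Account A, by £227.83

Account A growth factor: (1 + 0.0495/365)^8395 ≈ 3.12184074; balance ≈ 780.4602.
Account B growth factor: (1 + 0.0345/52)^1196 ≈ 2.21054013; balance ≈ 552.6350.
Account A is larger by 227.8252.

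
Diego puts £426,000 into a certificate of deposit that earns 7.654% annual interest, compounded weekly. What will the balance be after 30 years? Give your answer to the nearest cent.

Growth factor = (1 + 0.07654/52)^1560 ≈ 9.919591505522.
A ≈ 426,000 × 9.919591505522 ≈ 4,225,745.9814.

£4,225,745.98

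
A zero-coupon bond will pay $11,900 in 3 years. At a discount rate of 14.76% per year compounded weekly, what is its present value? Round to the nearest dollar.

$7,647

Periodic rate = 14.76%/52 = 0.00283846; 156 periods.
P = 11,900/(1 + 0.1476/52)^156 ≈ 11,900/1.5560845328 ≈ 7,647.3994.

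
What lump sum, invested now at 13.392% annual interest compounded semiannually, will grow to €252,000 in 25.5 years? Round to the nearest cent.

€9,243.69

Growth factor = (1 + 0.06696)^51 ≈ 27.2618325787.
P = 252,000/27.2618325787 ≈ 9,243.6926.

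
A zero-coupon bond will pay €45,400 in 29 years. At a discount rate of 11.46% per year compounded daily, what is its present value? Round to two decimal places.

€1,636.62

Growth factor = (1 + 0.1146/365)^10585 ≈ 27.740082277.
P = 45,400/27.740082277 ≈ 1,636.6210.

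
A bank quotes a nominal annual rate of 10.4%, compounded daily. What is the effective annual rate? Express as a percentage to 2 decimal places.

10.96%

One year is 365 periods at 0.000284932 each: (1 + 0.000284932)^365 ≈ 1.109584.
EAR = 1.109584 − 1 ≈ 10.95840%.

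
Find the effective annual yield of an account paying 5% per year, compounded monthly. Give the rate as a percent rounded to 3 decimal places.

One year is 12 periods at 0.00416667 each: (1 + 0.00416667)^12 ≈ 1.051162.
EAR = 1.051162 − 1 ≈ 5.11619%.

5.116%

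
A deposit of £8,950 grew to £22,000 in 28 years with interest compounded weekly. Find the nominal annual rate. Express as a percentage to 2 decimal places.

(1 + r/52)^1456 = 22,000/8,950 = 2.4581.
1 + r/52 = 2.4581^(1/1456) ≈ 1.000618, so r/52 ≈ 0.000617903.
r ≈ 52·0.000617903 = 3.21310%.

3.21%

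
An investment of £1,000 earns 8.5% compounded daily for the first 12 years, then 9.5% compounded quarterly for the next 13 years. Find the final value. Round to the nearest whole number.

£9,398

Phase 1: 1,000·(1 + 0.085/365)^4380 ≈ 2,772.8655.
Phase 2: 2,772.8655·(1 + 0.02375)^52 ≈ 9,397.5007.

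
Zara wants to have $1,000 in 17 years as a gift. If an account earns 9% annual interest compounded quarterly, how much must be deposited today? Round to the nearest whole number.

$220

Periodic rate = 9%/4 = 0.0225; 68 periods.
P = 1,000/(1 + 0.0225)^68 ≈ 1,000/4.54051939 ≈ 220.2391.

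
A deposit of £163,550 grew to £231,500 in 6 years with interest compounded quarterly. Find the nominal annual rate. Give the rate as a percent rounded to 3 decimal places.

5.833%

(1 + r/4)^24 = 231,500/163,550 = 1.41547.
1 + r/4 = 1.41547^(1/24) ≈ 1.014583, so r/4 ≈ 0.0145829.
r ≈ 4·0.0145829 = 5.83314%.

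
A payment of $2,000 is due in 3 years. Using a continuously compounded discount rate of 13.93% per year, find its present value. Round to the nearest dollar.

P = A·e^(−rt) = 2,000·e^(−0.4179).
e^(−0.4179) ≈ 0.6584280679, so P ≈ 1,316.8561.

$1,317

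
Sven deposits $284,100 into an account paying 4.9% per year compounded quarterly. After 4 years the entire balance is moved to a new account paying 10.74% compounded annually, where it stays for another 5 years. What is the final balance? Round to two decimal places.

$574,908.06

Phase 1: 284,100·(1 + 0.01225)^16 ≈ 345,203.9852.
Phase 2: 345,203.9852·(1 + 0.1074)^5 ≈ 574,908.0591.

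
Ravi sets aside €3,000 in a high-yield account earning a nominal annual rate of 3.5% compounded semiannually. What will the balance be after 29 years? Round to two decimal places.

Growth factor = (1 + 0.0175)^58 ≈ 2.735245033.
A ≈ 3,000 × 2.735245033 ≈ 8,205.7351.

€8,205.74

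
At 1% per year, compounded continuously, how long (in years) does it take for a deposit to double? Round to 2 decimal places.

e^(0.01t) = 2, so 0.01t = ln 2 ≈ 0.69315.
t ≈ 0.69315/0.01 ≈ 69.3147.

69.31 years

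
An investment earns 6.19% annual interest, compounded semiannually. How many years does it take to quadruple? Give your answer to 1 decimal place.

(1 + 0.03095)^(2t) = 4.
2t = ln 4 / ln(1 + 0.03095) ≈ 1.3863/0.0304807 ≈ 45.4810.
t ≈ 22.7405.

22.7 years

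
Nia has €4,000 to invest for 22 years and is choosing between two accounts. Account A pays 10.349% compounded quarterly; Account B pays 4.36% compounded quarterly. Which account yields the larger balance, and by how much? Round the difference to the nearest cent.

Account A growth factor: (1 + 0.0258725)^88 ≈ 9.4671258615; balance ≈ 37,868.5034.
Account B growth factor: (1 + 0.0109)^88 ≈ 2.596099275; balance ≈ 10,384.3971.
Account A is larger by 27,484.1063.

Account A, by €27,484.11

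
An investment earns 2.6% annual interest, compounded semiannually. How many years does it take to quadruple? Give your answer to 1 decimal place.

53.7 years

(1 + 0.013)^(2t) = 4.
2t = ln 4 / ln(1 + 0.013) ≈ 1.3863/0.0129162 ≈ 107.3297.
t ≈ 53.6648.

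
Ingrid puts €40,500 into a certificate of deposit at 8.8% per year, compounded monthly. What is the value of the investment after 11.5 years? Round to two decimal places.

Growth factor = (1 + 0.088/12)^138 ≈ 2.74095767341.
A ≈ 40,500 × 2.74095767341 ≈ 111,008.7858.

€111,008.79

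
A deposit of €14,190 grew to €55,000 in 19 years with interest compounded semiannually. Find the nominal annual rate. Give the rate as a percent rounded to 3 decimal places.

7.259%

The 38-period growth factor is 55,000/14,190 = 3.87597.
r/2 = 3.87597^(1/38) − 1 ≈ 0.0362957, so r ≈ 2·0.0362957 = 7.25914%.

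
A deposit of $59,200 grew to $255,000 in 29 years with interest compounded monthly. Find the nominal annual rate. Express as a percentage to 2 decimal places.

5.05%

The 348-period growth factor is 255,000/59,200 = 4.30743.
r/12 = 4.30743^(1/348) − 1 ≈ 0.0042052, so r ≈ 12·0.0042052 = 5.04624%.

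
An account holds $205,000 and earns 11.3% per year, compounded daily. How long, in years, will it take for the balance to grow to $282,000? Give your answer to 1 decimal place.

We need (1 + 0.000309589)^(365t) = 1.3756, so 365t = ln 1.3756 / ln 1.00031 ≈ 1030.2253.
t ≈ 1030.2253/365 = 2.8225 years.

2.8 years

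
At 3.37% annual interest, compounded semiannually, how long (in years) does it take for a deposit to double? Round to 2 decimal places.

20.74 years

(1 + 0.01685)^(2t) = 2.
2t = ln 2 / ln(1 + 0.01685) ≈ 0.69315/0.0167096 ≈ 41.4819.
t ≈ 20.7410.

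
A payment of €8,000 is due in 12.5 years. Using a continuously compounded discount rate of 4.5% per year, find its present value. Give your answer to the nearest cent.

€4,558.26

P = A·e^(−rt) = 8,000·e^(−0.5625).
e^(−0.5625) ≈ 0.5697828247, so P ≈ 4,558.2626.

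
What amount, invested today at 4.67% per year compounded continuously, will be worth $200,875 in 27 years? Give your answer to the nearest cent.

P = A·e^(−rt) = 200,875·e^(−1.2609).
e^(−1.2609) ≈ 0.283398852721, so P ≈ 56,927.7445.

$56,927.74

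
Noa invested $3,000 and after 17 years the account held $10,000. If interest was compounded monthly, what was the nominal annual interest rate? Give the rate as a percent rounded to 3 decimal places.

(1 + r/12)^204 = 10,000/3,000 = 3.33333.
1 + r/12 = 3.33333^(1/204) ≈ 1.005919, so r/12 ≈ 0.00591928.
r ≈ 12·0.00591928 = 7.10313%.

7.103%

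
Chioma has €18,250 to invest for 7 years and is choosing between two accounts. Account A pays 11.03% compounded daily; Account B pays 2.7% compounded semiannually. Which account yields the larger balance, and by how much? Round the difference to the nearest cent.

A: (1 + 0.1103/365)^2555 ≈ 2.1640541037, so 18,250 × 2.1640541037 ≈ 39,493.9874.
B: (1 + 0.0135)^14 ≈ 1.2065144909, so 18,250 × 1.2065144909 ≈ 22,018.8895.
Difference ≈ 17,475.0979 in favor of A.

Account A, by €17,475.10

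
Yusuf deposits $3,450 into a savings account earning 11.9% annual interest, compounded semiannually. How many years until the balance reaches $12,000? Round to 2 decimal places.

(1 + 0.0595)^(2t) = 12,000/3,450 = 3.4783.
2t·ln(1 + 0.0595) = ln(3.4783); 2t = 1.2465/0.0577971 ≈ 21.5674.
t ≈ 10.7837 years.

10.78 years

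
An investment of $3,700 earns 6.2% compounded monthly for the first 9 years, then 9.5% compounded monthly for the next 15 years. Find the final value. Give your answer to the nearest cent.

$26,689.90

Phase 1: 3,700·(1 + 0.062/12)^108 ≈ 6,455.2662.
Phase 2: 6,455.2662·(1 + 0.095/12)^180 ≈ 26,689.9005.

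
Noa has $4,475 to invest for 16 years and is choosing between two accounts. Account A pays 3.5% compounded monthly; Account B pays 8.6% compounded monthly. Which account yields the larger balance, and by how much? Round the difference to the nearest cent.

A: (1 + 0.035/12)^192 ≈ 1.74924614, so 4,475 × 1.74924614 ≈ 7,827.8765.
B: (1 + 0.086/12)^192 ≈ 3.9396534597, so 4,475 × 3.9396534597 ≈ 17,629.9492.
Difference ≈ 9,802.0728 in favor of B.

Account B, by $9,802.07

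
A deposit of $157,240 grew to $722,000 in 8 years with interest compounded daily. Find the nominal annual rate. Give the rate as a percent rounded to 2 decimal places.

19.06%

The 2920-period growth factor is 722,000/157,240 = 4.59171.
r/365 = 4.59171^(1/2920) − 1 ≈ 0.00052214, so r ≈ 365·0.00052214 = 19.05812%.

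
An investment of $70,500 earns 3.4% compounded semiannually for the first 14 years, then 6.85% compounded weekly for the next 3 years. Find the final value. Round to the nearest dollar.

$138,792

After 14 years at 3.4%: 70,500 × 1.60319622599 ≈ 113,025.3339.
Then 3 years at 6.85%: 113,025.3339 × 1.22797290529 ≈ 138,792.0477.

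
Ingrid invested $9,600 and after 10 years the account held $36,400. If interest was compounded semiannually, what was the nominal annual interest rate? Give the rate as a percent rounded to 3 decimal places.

13.782%

The 20-period growth factor is 36,400/9,600 = 3.79167.
r/2 = 3.79167^(1/20) − 1 ≈ 0.0689109, so r ≈ 2·0.0689109 = 13.78218%.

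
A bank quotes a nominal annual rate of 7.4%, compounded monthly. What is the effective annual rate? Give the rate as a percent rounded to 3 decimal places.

7.656%

One year is 12 periods at 0.00616667 each: (1 + 0.00616667)^12 ≈ 1.076562.
EAR = 1.076562 − 1 ≈ 7.65621%.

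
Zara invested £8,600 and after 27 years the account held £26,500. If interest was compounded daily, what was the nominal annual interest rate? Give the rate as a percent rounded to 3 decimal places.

4.168%

The 9855-period growth factor is 26,500/8,600 = 3.0814.
r/365 = 3.0814^(1/9855) − 1 ≈ 0.000114201, so r ≈ 365·0.000114201 = 4.16832%.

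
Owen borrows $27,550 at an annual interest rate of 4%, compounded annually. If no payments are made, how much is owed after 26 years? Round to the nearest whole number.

Annual rate = 4% = 0.04; years = 26.
A = 27,550·(1 + 0.04)^26 ≈ 27,550·2.7724697847 ≈ 76,381.5426.

$76,382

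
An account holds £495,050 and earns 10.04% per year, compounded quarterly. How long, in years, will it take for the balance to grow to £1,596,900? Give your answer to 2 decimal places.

11.81 years

(1 + 0.0251)^(4t) = 1,596,900/495,050 = 3.2257.
4t·ln(1 + 0.0251) = ln(3.2257); 4t = 1.1712/0.0247902 ≈ 47.2430.
t ≈ 11.8107 years.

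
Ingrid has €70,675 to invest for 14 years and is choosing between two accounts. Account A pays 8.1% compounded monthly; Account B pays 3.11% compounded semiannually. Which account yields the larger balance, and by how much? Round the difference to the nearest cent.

A: (1 + 0.00675)^168 ≈ 3.09624437747, so 70,675 × 3.09624437747 ≈ 218,827.0714.
B: (1 + 0.01555)^28 ≈ 1.54041129332, so 70,675 × 1.54041129332 ≈ 108,868.5682.
Difference ≈ 109,958.5032 in favor of A.

Account A, by €109,958.50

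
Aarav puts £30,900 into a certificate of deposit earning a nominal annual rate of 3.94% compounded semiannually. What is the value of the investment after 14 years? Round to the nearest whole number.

£53,356

Growth factor = (1 + 0.0197)^28 ≈ 1.7267431446.
A ≈ 30,900 × 1.7267431446 ≈ 53,356.3632.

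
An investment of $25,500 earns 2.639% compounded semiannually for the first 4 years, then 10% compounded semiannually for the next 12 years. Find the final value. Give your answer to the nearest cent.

$91,332.99

Phase 1: 25,500·(1 + 0.013195)^8 ≈ 28,319.4284.
Phase 2: 28,319.4284·(1 + 0.05)^24 ≈ 91,332.9871.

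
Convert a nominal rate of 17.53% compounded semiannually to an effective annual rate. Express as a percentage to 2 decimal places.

One year is 2 periods at 0.08765 each: (1 + 0.08765)^2 ≈ 1.182983.
EAR = 1.182983 − 1 ≈ 18.29825%.

18.30%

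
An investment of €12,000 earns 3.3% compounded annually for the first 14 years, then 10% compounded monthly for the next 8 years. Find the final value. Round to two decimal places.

After 14 years at 3.3%: 12,000 × 1.5754495528 ≈ 18,905.3946.
Then 8 years at 10%: 18,905.3946 × 2.218175631 ≈ 41,935.4857.

€41,935.49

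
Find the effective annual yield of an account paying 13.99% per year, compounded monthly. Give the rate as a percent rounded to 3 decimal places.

EAR = (1 + 13.99%/12)^12 − 1 = (1 + 0.0116583)^12 − 1.
(1 + 0.0116583)^12 ≈ 1.149228, so EAR ≈ 14.92284%.

14.923%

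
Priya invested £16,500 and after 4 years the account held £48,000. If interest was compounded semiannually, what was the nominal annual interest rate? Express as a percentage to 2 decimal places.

(1 + r/2)^8 = 48,000/16,500 = 2.90909.
1 + r/2 = 2.90909^(1/8) ≈ 1.142798, so r/2 ≈ 0.142798.
r ≈ 2·0.142798 = 28.55970%.

28.56%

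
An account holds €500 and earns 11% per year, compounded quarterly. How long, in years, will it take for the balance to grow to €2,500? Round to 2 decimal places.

14.83 years

We need (1 + 0.0275)^(4t) = 5, so 4t = ln 5 / ln 1.0275 ≈ 59.3261.
t ≈ 59.3261/4 = 14.8315 years.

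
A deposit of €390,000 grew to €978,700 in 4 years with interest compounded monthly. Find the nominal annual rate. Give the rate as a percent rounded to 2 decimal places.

23.22%

The 48-period growth factor is 978,700/390,000 = 2.50949.
r/12 = 2.50949^(1/48) − 1 ≈ 0.0193532, so r ≈ 12·0.0193532 = 23.22383%.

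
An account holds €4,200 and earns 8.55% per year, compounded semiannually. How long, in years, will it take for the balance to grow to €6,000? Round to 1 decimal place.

(1 + 0.04275)^(2t) = 6,000/4,200 = 1.4286.
2t·ln(1 + 0.04275) = ln(1.4286); 2t = 0.35667/0.0418615 ≈ 8.5204.
t ≈ 4.2602 years.

4.3 years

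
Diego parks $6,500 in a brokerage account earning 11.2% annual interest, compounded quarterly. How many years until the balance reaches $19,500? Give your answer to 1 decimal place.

9.9 years

(1 + 0.028)^(4t) = 19,500/6,500 = 3.
4t·ln(1 + 0.028) = ln(3); 4t = 1.0986/0.0276152 ≈ 39.7829.
t ≈ 9.9457 years.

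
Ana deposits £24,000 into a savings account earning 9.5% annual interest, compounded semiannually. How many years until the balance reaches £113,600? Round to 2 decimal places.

(1 + 0.0475)^(2t) = 113,600/24,000 = 4.7333.
2t·ln(1 + 0.0475) = ln(4.7333); 2t = 1.5546/0.0464064 ≈ 33.5003.
t ≈ 16.7502 years.

16.75 years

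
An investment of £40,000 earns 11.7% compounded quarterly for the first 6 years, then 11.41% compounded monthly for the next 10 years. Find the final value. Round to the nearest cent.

£248,742.51

After 6 years at 11.7%: 40,000 × 1.99756544191 ≈ 79,902.6177.
Then 10 years at 11.41%: 79,902.6177 × 3.11307081017 ≈ 248,742.5067.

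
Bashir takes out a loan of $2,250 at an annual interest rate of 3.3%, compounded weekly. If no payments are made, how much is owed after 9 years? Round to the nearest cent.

Periodic rate = 3.3%/52 = 0.000634615; periods = 52·9 = 468.
A = 2,250·(1 + 0.033/52)^468 ≈ 2,250·1.345688529 ≈ 3,027.7992.

$3,027.80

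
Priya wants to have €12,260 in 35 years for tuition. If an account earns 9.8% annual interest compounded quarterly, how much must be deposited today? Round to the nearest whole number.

Growth factor = (1 + 0.0245)^140 ≈ 29.626120382.
P = 12,260/29.626120382 ≈ 413.8240.

€414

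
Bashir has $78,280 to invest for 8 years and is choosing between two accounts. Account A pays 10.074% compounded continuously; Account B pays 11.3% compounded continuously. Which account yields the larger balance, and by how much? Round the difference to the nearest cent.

A: e^(0.10074·8) = e^0.80592 ≈ 2.23875520646, so 78,280 × 2.23875520646 ≈ 175,249.7576.
B: e^(0.113·8) = e^0.904 ≈ 2.46946122669, so 78,280 × 2.46946122669 ≈ 193,309.4248.
Difference ≈ 18,059.6673 in favor of B.

Account B, by $18,059.67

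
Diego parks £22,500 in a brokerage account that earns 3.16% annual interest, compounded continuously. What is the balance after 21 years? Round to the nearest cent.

A = P·e^(rt) = 22,500·e^(0.0316·21) = 22,500·e^0.6636.
e^0.6636 ≈ 1.9417701393, so A ≈ 43,689.8281.

£43,689.83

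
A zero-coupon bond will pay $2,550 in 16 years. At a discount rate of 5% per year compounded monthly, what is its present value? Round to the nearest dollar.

Periodic rate = 5%/12 = 0.00416667; 192 periods.
P = 2,550/(1 + 0.05/12)^192 ≈ 2,550/2.221845037 ≈ 1,147.6948.

$1,148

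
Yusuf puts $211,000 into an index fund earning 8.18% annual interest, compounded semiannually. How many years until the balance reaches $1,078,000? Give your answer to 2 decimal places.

(1 + 0.0409)^(2t) = 1,078,000/211,000 = 5.109.
2t·ln(1 + 0.0409) = ln(5.109); 2t = 1.631/0.0400857 ≈ 40.6879.
t ≈ 20.3440 years.

20.34 years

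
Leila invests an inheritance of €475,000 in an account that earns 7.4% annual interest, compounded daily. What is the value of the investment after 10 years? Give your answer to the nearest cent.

€995,494.70

Growth factor = (1 + 0.074/365)^3650 ≈ 2.09577831776.
A ≈ 475,000 × 2.09577831776 ≈ 995,494.7009.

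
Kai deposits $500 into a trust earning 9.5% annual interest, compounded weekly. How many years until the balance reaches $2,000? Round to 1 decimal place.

14.6 years

(1 + 0.00182692)^(52t) = 2,000/500 = 4.
52t·ln(1 + 0.00182692) = ln(4); 52t = 1.3863/0.00182526 ≈ 759.5067.
t ≈ 14.6059 years.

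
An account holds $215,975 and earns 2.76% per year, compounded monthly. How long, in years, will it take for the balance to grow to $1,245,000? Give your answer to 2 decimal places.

We need (1 + 0.0023)^(12t) = 5.7646, so 12t = ln 5.7646 / ln 1.0023 ≈ 762.4965.
t ≈ 762.4965/12 = 63.5414 years.

63.54 years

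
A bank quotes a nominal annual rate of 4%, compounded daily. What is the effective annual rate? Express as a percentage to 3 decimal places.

4.081%

EAR = (1 + 4%/365)^365 − 1 = (1 + 0.000109589)^365 − 1.
(1 + 0.000109589)^365 ≈ 1.040808, so EAR ≈ 4.08085%.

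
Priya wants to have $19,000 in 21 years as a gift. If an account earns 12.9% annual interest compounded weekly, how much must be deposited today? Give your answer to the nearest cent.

$1,269.72

Growth factor = (1 + 0.129/52)^1092 ≈ 14.963970499.
P = 19,000/14.963970499 ≈ 1,269.7165.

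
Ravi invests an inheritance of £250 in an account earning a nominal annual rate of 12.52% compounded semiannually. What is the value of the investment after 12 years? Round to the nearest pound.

Growth factor = (1 + 0.0626)^24 ≈ 4.294132864.
A ≈ 250 × 4.294132864 ≈ 1,073.5332.

£1,074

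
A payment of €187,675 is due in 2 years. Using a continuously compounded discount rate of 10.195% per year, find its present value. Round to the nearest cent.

€153,057.21

P = A·e^(−rt) = 187,675·e^(−0.2039).
e^(−0.2039) ≈ 0.815543921502, so P ≈ 153,057.2055.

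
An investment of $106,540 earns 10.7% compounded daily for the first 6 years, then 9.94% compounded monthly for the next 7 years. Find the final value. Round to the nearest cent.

After 6 years at 10.7%: 106,540 × 1.90009886118 ≈ 202,436.5327.
Then 7 years at 9.94%: 202,436.5327 × 1.99957377211 ≈ 404,786.7812.

$404,786.78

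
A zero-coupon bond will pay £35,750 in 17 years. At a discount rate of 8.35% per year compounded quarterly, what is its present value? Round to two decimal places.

£8,772.86

Growth factor = (1 + 0.020875)^68 ≈ 4.0750661649.
P = 35,750/4.0750661649 ≈ 8,772.8637.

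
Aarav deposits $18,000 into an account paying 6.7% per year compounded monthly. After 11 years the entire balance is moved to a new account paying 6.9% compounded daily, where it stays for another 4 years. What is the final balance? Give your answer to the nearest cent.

Phase 1: 18,000·(1 + 0.067/12)^132 ≈ 37,536.8053.
Phase 2: 37,536.8053·(1 + 0.069/365)^1460 ≈ 49,466.5083.

$49,466.51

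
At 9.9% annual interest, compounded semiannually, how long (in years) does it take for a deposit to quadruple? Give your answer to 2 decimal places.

(1 + 0.0495)^(2t) = 4.
2t = ln 4 / ln(1 + 0.0495) ≈ 1.3863/0.0483139 ≈ 28.6935.
t ≈ 14.3468.

14.35 years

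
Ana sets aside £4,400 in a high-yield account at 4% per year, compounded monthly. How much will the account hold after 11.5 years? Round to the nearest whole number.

Growth factor = (1 + 0.04/12)^138 ≈ 1.582862684.
A ≈ 4,400 × 1.582862684 ≈ 6,964.5958.

£6,965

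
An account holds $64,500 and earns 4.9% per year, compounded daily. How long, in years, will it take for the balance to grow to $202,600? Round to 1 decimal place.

We need (1 + 0.000134247)^(365t) = 3.1411, so 365t = ln 3.1411 / ln 1.000134 ≈ 8526.4387.
t ≈ 8526.4387/365 = 23.3601 years.

23.4 years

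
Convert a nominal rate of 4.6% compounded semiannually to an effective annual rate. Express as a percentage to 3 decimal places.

4.653%

EAR = (1 + 4.6%/2)^2 − 1 = (1 + 0.023)^2 − 1.
(1 + 0.023)^2 ≈ 1.046529, so EAR ≈ 4.65290%.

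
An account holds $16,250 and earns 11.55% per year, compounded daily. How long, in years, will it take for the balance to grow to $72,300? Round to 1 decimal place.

12.9 years

We need (1 + 0.000316438)^(365t) = 4.4492, so 365t = ln 4.4492 / ln 1.000316 ≈ 4718.0355.
t ≈ 4718.0355/365 = 12.9261 years.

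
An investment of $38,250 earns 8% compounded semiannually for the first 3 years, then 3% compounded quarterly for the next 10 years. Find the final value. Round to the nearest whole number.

$65,258

Phase 1: 38,250·(1 + 0.04)^6 ≈ 48,398.4525.
Phase 2: 48,398.4525·(1 + 0.0075)^40 ≈ 65,257.9862.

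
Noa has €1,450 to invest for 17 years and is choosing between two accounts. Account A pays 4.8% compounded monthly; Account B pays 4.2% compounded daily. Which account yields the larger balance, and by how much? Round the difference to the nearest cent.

Account A growth factor: (1 + 0.004)^204 ≈ 2.257758121; balance ≈ 3,273.7493.
Account B growth factor: (1 + 0.042/365)^6205 ≈ 2.042059635; balance ≈ 2,960.9865.
Account A is larger by 312.7628.

Account A, by €312.76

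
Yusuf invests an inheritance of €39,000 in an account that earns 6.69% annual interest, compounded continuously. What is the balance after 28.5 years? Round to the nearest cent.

A = P·e^(rt) = 39,000·e^(0.0669·28.5) = 39,000·e^1.90665.
e^1.90665 ≈ 6.73050380205, so A ≈ 262,489.6483.

€262,489.65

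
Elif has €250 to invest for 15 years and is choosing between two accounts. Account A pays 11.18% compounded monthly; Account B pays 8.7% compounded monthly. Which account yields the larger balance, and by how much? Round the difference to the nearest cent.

Account A growth factor: (1 + 0.1118/12)^180 ≈ 5.308111699; balance ≈ 1,327.0279.
Account B growth factor: (1 + 0.00725)^180 ≈ 3.67036868; balance ≈ 917.5922.
Account A is larger by 409.4358.

Account A, by €409.44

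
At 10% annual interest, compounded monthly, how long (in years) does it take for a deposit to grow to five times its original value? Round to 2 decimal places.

16.16 years

(1 + 0.00833333)^(12t) = 5.
12t = ln 5 / ln(1 + 0.00833333) ≈ 1.6094/0.0082988 ≈ 193.9362.
t ≈ 16.1613.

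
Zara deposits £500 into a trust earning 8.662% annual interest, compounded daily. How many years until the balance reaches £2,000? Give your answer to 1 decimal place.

(1 + 0.000237315)^(365t) = 2,000/500 = 4.
365t·ln(1 + 0.000237315) = ln(4); 365t = 1.3863/0.000237287 ≈ 5842.2706.
t ≈ 16.0062 years.

16.0 years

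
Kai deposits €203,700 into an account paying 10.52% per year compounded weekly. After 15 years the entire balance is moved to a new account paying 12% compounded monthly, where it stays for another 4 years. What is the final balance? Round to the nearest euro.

€1,588,698

Phase 1: 203,700·(1 + 0.1052/52)^780 ≈ 985,406.5184.
Phase 2: 985,406.5184·(1 + 0.01)^48 ≈ 1,588,698.0862.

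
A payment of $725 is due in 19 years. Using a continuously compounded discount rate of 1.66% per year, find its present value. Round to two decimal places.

$528.89

P = A·e^(−rt) = 725·e^(−0.3154).
e^(−0.3154) ≈ 0.729497017, so P ≈ 528.8853.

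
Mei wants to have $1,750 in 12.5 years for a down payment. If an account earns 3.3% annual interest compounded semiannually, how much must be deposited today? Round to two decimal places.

Periodic rate = 3.3%/2 = 0.0165; 25 periods.
P = 1,750/(1 + 0.0165)^25 ≈ 1,750/1.505513223 ≈ 1,162.3943.

$1,162.39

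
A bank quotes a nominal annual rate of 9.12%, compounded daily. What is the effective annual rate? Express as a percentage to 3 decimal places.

One year is 365 periods at 0.000249863 each: (1 + 0.000249863)^365 ≈ 1.095476.
EAR = 1.095476 − 1 ≈ 9.54756%.

9.548%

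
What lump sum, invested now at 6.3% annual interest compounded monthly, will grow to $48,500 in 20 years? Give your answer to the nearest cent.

Growth factor = (1 + 0.00525)^240 ≈ 3.513820935.
P = 48,500/3.513820935 ≈ 13,802.6385.

$13,802.64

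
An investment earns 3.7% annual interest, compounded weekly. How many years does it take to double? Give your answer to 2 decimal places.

(1 + 0.000711538)^(52t) = 2.
52t = ln 2 / ln(1 + 0.000711538) ≈ 0.69315/0.000711285 ≈ 974.4993.
t ≈ 18.7404.

18.74 years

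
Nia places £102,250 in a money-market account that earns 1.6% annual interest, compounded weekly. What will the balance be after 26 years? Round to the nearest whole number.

£154,989

Periodic rate = 1.6%/52 = 0.000307692; periods = 52·26 = 1352.
A = 102,250·(1 + 0.016/52)^1352 ≈ 102,250·1.51578887517 ≈ 154,989.4125.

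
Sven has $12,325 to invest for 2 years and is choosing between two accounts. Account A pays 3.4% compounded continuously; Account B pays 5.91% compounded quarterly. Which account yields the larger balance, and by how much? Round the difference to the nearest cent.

A: e^(0.034·2) = e^0.068 ≈ 1.0703653085, so 12,325 × 1.0703653085 ≈ 13,192.2524.
B: (1 + 0.014775)^8 ≈ 1.124496415, so 12,325 × 1.124496415 ≈ 13,859.4183.
Difference ≈ 667.1659 in favor of B.

Account B, by $667.17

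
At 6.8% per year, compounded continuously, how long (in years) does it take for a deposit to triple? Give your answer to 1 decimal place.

16.2 years

e^(0.068t) = 3, so 0.068t = ln 3 ≈ 1.0986.
t ≈ 1.0986/0.068 ≈ 16.1561.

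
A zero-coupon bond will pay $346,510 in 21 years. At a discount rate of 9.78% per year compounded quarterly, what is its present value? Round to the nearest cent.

$45,550.31

Growth factor = (1 + 0.02445)^84 ≈ 7.60719256387.
P = 346,510/7.60719256387 ≈ 45,550.3127.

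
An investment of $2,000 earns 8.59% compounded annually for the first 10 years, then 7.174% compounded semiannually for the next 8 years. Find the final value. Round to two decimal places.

Phase 1: 2,000·(1 + 0.0859)^10 ≈ 4,559.6166.
Phase 2: 4,559.6166·(1 + 0.03587)^16 ≈ 8,013.3187.

$8,013.32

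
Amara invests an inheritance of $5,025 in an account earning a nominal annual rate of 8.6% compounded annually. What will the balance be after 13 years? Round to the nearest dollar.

$14,687

Annual rate = 8.6% = 0.086; years = 13.
A = 5,025·(1 + 0.086)^13 ≈ 5,025·2.9227234783 ≈ 14,686.6855.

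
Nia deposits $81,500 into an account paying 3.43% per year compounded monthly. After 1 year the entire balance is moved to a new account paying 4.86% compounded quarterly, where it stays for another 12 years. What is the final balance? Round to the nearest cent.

After 1 years at 3.43%: 81,500 × 1.03484439539 ≈ 84,339.8182.
Then 12 years at 4.86%: 84,339.8182 × 1.78547680788 ≈ 150,586.7894.

$150,586.79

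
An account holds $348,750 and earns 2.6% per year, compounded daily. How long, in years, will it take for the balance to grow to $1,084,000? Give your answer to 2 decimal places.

43.62 years

(1 + 0.0000712329)^(365t) = 1,084,000/348,750 = 3.1082.
365t·ln(1 + 0.0000712329) = ln(3.1082); 365t = 1.1341/7.12303e-05 ≈ 15920.9945.
t ≈ 43.6192 years.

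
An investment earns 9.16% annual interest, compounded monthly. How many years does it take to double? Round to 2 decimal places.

7.60 years

(1 + 0.00763333)^(12t) = 2.
12t = ln 2 / ln(1 + 0.00763333) ≈ 0.69315/0.00760435 ≈ 91.1514.
t ≈ 7.5960.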